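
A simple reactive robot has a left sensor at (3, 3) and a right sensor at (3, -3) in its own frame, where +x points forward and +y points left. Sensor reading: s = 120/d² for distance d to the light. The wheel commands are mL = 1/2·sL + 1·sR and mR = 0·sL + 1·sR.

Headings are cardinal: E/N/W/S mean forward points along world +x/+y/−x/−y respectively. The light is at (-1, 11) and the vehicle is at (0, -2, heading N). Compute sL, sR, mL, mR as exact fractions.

15/13 30/29 1215/754 30/29

left sensor world pos  = (-3, 1); dL² = 104
right sensor world pos = (3, 1); dR² = 116
sL = 120/104 = 15/13
sR = 120/116 = 30/29
mL = 1/2·sL + 1·sR = 1215/754
mR = 0·sL + 1·sR = 30/29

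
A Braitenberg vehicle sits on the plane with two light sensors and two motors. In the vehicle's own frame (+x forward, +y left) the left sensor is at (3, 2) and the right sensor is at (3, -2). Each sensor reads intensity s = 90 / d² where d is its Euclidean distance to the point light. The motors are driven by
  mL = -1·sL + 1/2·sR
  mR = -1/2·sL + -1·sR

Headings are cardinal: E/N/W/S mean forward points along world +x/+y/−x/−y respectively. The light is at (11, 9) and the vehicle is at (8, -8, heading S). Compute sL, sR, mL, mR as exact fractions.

left sensor world pos  = (10, -11); dL² = 401
right sensor world pos = (6, -11); dR² = 425
sL = 90/401 = 90/401
sR = 90/425 = 18/85
mL = -1·sL + 1/2·sR = -4041/34085
mR = -1/2·sL + -1·sR = -11043/34085

90/401 18/85 -4041/34085 -11043/34085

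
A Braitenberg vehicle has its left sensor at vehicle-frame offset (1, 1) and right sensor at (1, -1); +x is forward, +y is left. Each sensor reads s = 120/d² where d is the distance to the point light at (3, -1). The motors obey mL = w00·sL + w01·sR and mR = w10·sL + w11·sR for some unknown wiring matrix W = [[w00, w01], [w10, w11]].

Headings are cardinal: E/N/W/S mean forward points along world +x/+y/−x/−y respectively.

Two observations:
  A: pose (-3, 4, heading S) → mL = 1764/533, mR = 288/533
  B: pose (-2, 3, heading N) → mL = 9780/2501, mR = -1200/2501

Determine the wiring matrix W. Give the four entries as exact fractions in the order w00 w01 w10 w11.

1/2 1 1/2 -1/2

obs A: pose=(-3,4,S) → sL=120/41, sR=24/13, mL=1764/533, mR=288/533
obs B: pose=(-2,3,N) → sL=120/61, sR=120/41, mL=9780/2501, mR=-1200/2501
sensor matrix S = [[120/41, 24/13], [120/61, 120/41]]; det S = 6577920/1333033
solve [mL_A; mL_B] = S·[w00; w01] and [mR_A; mR_B] = S·[w10; w11]:
  w00 = 1/2, w01 = 1, w10 = 1/2, w11 = -1/2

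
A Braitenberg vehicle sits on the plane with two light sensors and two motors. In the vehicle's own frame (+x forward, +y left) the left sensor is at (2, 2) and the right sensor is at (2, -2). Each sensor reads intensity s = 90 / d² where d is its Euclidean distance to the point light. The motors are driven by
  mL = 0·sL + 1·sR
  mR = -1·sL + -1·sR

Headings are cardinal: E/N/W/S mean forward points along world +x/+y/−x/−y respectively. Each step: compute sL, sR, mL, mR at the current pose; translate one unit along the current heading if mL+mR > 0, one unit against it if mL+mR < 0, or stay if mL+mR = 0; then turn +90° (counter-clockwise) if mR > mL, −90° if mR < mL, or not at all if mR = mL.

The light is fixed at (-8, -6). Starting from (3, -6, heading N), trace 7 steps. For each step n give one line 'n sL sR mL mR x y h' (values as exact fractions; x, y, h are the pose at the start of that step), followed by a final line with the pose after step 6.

n=0: pose=(3,-6,N); sL=18/17, sR=90/173; mL=90/173, mR=-4644/2941; mL+mR=-18/17 → advance -1; mR−mL=-6174/2941 → turn -1·90°
n=1: pose=(3,-7,E); sL=9/17, sR=45/89; mL=45/89, mR=-1566/1513; mL+mR=-9/17 → advance -1; mR−mL=-2331/1513 → turn -1·90°
n=2: pose=(2,-7,S); sL=10/17, sR=90/73; mL=90/73, mR=-2260/1241; mL+mR=-10/17 → advance -1; mR−mL=-3790/1241 → turn -1·90°
n=3: pose=(2,-6,W); sL=45/34, sR=45/34; mL=45/34, mR=-45/17; mL+mR=-45/34 → advance -1; mR−mL=-135/34 → turn -1·90°
n=4: pose=(3,-6,N); sL=18/17, sR=90/173; mL=90/173, mR=-4644/2941; mL+mR=-18/17 → advance -1; mR−mL=-6174/2941 → turn -1·90°
n=5: pose=(3,-7,E); sL=9/17, sR=45/89; mL=45/89, mR=-1566/1513; mL+mR=-9/17 → advance -1; mR−mL=-2331/1513 → turn -1·90°
n=6: pose=(2,-7,S); sL=10/17, sR=90/73; mL=90/73, mR=-2260/1241; mL+mR=-10/17 → advance -1; mR−mL=-3790/1241 → turn -1·90°

0 18/17 90/173 90/173 -4644/2941 3 -6 N
1 9/17 45/89 45/89 -1566/1513 3 -7 E
2 10/17 90/73 90/73 -2260/1241 2 -7 S
3 45/34 45/34 45/34 -45/17 2 -6 W
4 18/17 90/173 90/173 -4644/2941 3 -6 N
5 9/17 45/89 45/89 -1566/1513 3 -7 E
6 10/17 90/73 90/73 -2260/1241 2 -7 S
final 2 -6 W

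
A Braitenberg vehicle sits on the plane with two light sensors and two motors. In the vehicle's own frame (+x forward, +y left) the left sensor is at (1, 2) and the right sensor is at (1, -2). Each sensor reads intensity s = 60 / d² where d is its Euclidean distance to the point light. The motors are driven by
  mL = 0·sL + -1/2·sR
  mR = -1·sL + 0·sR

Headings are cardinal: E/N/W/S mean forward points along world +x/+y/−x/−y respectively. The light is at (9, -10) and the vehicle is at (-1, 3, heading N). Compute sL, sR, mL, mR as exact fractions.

3/17 3/13 -3/26 -3/17

left sensor world pos  = (-3, 4); dL² = 340
right sensor world pos = (1, 4); dR² = 260
sL = 60/340 = 3/17
sR = 60/260 = 3/13
mL = 0·sL + -1/2·sR = -3/26
mR = -1·sL + 0·sR = -3/17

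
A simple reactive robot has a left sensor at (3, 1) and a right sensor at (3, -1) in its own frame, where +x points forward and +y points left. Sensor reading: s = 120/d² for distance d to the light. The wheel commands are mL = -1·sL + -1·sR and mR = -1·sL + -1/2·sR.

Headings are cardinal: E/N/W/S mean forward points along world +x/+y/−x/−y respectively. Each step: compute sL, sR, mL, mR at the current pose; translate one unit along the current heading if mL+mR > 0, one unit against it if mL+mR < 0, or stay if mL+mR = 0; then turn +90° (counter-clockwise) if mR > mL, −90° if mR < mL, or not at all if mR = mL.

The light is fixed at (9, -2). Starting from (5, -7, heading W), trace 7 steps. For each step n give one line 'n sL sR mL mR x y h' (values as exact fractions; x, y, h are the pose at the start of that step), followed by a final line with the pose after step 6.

0 24/17 24/13 -720/221 -516/221 5 -7 W
1 30/17 3/2 -111/34 -171/68 6 -7 S
2 40/3 24/5 -272/15 -236/15 6 -6 E
3 60/13 12 -216/13 -138/13 5 -6 N
4 24/17 24/13 -720/221 -516/221 5 -7 W
5 30/17 3/2 -111/34 -171/68 6 -7 S
6 40/3 24/5 -272/15 -236/15 6 -6 E
final 5 -6 N

n=0: pose=(5,-7,W); sL=24/17, sR=24/13; mL=-720/221, mR=-516/221; mL+mR=-1236/221 → advance -1; mR−mL=12/13 → turn +1·90°
n=1: pose=(6,-7,S); sL=30/17, sR=3/2; mL=-111/34, mR=-171/68; mL+mR=-393/68 → advance -1; mR−mL=3/4 → turn +1·90°
n=2: pose=(6,-6,E); sL=40/3, sR=24/5; mL=-272/15, mR=-236/15; mL+mR=-508/15 → advance -1; mR−mL=12/5 → turn +1·90°
n=3: pose=(5,-6,N); sL=60/13, sR=12; mL=-216/13, mR=-138/13; mL+mR=-354/13 → advance -1; mR−mL=6 → turn +1·90°
n=4: pose=(5,-7,W); sL=24/17, sR=24/13; mL=-720/221, mR=-516/221; mL+mR=-1236/221 → advance -1; mR−mL=12/13 → turn +1·90°
n=5: pose=(6,-7,S); sL=30/17, sR=3/2; mL=-111/34, mR=-171/68; mL+mR=-393/68 → advance -1; mR−mL=3/4 → turn +1·90°
n=6: pose=(6,-6,E); sL=40/3, sR=24/5; mL=-272/15, mR=-236/15; mL+mR=-508/15 → advance -1; mR−mL=12/5 → turn +1·90°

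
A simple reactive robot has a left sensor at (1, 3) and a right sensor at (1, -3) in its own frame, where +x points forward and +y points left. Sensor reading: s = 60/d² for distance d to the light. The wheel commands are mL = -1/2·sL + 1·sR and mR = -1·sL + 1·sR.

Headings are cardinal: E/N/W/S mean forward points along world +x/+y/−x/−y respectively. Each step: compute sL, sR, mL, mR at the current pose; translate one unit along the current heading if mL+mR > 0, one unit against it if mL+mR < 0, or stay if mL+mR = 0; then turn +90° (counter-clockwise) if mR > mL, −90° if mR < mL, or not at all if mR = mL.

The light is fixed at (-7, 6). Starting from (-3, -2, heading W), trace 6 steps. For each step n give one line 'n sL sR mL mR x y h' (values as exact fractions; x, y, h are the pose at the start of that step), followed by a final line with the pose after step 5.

n=0: pose=(-3,-2,W); sL=6/13, sR=30/17; mL=339/221, mR=288/221; mL+mR=627/221 → advance +1; mR−mL=-3/13 → turn -1·90°
n=1: pose=(-4,-2,N); sL=60/49, sR=12/17; mL=78/833, mR=-432/833; mL+mR=-354/833 → advance -1; mR−mL=-30/49 → turn -1·90°
n=2: pose=(-4,-3,E); sL=15/13, sR=3/8; mL=-21/104, mR=-81/104; mL+mR=-51/52 → advance -1; mR−mL=-15/26 → turn -1·90°
n=3: pose=(-5,-3,S); sL=12/25, sR=60/101; mL=894/2525, mR=288/2525; mL+mR=1182/2525 → advance +1; mR−mL=-6/25 → turn -1·90°
n=4: pose=(-5,-4,W); sL=6/17, sR=6/5; mL=87/85, mR=72/85; mL+mR=159/85 → advance +1; mR−mL=-3/17 → turn -1·90°
n=5: pose=(-6,-4,N); sL=12/17, sR=60/97; mL=438/1649, mR=-144/1649; mL+mR=294/1649 → advance +1; mR−mL=-6/17 → turn -1·90°

0 6/13 30/17 339/221 288/221 -3 -2 W
1 60/49 12/17 78/833 -432/833 -4 -2 N
2 15/13 3/8 -21/104 -81/104 -4 -3 E
3 12/25 60/101 894/2525 288/2525 -5 -3 S
4 6/17 6/5 87/85 72/85 -5 -4 W
5 12/17 60/97 438/1649 -144/1649 -6 -4 N
final -6 -3 E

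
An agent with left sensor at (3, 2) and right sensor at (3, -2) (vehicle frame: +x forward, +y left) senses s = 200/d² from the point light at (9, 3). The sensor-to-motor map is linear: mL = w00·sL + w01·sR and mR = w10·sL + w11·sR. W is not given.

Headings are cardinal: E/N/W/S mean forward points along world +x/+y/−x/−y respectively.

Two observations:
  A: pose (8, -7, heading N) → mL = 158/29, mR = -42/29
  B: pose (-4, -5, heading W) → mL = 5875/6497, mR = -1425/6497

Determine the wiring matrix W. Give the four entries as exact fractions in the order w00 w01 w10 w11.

obs A: pose=(8,-7,N) → sL=100/29, sR=4, mL=158/29, mR=-42/29
obs B: pose=(-4,-5,W) → sL=50/89, sR=50/73, mL=5875/6497, mR=-1425/6497
sensor matrix S = [[100/29, 4], [50/89, 50/73]]; det S = 21600/188413
solve [mL_A; mL_B] = S·[w00; w01] and [mR_A; mR_B] = S·[w10; w11]:
  w00 = 1, w01 = 1/2, w10 = -1, w11 = 1/2

1 1/2 -1 1/2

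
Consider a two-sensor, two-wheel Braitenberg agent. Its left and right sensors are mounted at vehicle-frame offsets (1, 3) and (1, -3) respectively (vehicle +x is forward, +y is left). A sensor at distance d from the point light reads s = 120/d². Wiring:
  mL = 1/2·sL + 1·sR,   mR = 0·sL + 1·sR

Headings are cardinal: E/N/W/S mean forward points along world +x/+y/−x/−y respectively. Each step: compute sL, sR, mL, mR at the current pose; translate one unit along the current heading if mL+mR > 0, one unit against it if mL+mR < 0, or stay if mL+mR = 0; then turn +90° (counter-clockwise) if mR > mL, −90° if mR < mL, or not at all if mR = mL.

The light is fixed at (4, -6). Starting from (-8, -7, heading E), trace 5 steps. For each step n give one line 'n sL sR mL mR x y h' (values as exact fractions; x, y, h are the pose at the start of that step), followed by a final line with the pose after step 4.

n=0: pose=(-8,-7,E); sL=24/25, sR=120/137; mL=4644/3425, mR=120/137; mL+mR=7644/3425 → advance +1; mR−mL=-12/25 → turn -1·90°
n=1: pose=(-7,-7,S); sL=30/17, sR=3/5; mL=126/85, mR=3/5; mL+mR=177/85 → advance +1; mR−mL=-15/17 → turn -1·90°
n=2: pose=(-7,-8,W); sL=120/169, sR=24/29; mL=5796/4901, mR=24/29; mL+mR=9852/4901 → advance +1; mR−mL=-60/169 → turn -1·90°
n=3: pose=(-8,-8,N); sL=60/113, sR=60/41; mL=8010/4633, mR=60/41; mL+mR=14790/4633 → advance +1; mR−mL=-30/113 → turn -1·90°
n=4: pose=(-8,-7,E); sL=24/25, sR=120/137; mL=4644/3425, mR=120/137; mL+mR=7644/3425 → advance +1; mR−mL=-12/25 → turn -1·90°

0 24/25 120/137 4644/3425 120/137 -8 -7 E
1 30/17 3/5 126/85 3/5 -7 -7 S
2 120/169 24/29 5796/4901 24/29 -7 -8 W
3 60/113 60/41 8010/4633 60/41 -8 -8 N
4 24/25 120/137 4644/3425 120/137 -8 -7 E
final -7 -7 S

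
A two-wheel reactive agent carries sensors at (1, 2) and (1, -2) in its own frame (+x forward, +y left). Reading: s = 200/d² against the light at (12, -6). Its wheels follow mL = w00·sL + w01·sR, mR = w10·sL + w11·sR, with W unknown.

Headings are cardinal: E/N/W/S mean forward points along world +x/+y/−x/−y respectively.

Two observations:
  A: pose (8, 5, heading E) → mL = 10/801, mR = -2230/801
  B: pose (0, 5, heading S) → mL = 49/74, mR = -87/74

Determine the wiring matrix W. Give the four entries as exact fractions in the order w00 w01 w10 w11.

obs A: pose=(8,5,E) → sL=100/89, sR=20/9, mL=10/801, mR=-2230/801
obs B: pose=(0,5,S) → sL=1, sR=25/37, mL=49/74, mR=-87/74
sensor matrix S = [[100/89, 20/9], [1, 25/37]]; det S = -43360/29637
solve [mL_A; mL_B] = S·[w00; w01] and [mR_A; mR_B] = S·[w10; w11]:
  w00 = 1, w01 = -1/2, w10 = -1/2, w11 = -1

1 -1/2 -1/2 -1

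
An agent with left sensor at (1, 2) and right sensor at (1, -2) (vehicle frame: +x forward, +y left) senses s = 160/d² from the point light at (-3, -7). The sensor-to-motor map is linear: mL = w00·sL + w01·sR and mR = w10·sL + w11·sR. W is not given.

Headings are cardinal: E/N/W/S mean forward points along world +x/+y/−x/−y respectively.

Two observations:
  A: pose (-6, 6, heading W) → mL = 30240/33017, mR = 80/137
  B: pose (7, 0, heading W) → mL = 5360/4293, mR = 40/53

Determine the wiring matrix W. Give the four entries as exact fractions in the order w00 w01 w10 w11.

1/2 1/2 1/2 0

obs A: pose=(-6,6,W) → sL=160/137, sR=160/241, mL=30240/33017, mR=80/137
obs B: pose=(7,0,W) → sL=80/53, sR=80/81, mL=5360/4293, mR=40/53
sensor matrix S = [[160/137, 160/241], [80/53, 80/81]]; det S = 21452800/141741981
solve [mL_A; mL_B] = S·[w00; w01] and [mR_A; mR_B] = S·[w10; w11]:
  w00 = 1/2, w01 = 1/2, w10 = 1/2, w11 = 0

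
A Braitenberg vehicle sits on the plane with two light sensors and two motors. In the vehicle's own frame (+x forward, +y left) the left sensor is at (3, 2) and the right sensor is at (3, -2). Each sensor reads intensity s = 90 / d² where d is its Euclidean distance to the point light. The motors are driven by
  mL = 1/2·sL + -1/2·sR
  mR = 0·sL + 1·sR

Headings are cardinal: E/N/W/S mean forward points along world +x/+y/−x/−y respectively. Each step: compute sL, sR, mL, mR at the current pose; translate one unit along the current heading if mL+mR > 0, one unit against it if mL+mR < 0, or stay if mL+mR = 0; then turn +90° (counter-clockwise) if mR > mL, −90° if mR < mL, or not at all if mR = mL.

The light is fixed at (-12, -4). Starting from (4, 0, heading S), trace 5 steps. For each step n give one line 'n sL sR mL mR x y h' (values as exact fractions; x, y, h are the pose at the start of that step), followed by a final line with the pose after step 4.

n=0: pose=(4,0,S); sL=18/65, sR=90/197; mL=-1152/12805, mR=90/197; mL+mR=4698/12805 → advance +1; mR−mL=7002/12805 → turn +1·90°
n=1: pose=(4,-1,E); sL=45/193, sR=45/181; mL=-270/34933, mR=45/181; mL+mR=8415/34933 → advance +1; mR−mL=8955/34933 → turn +1·90°
n=2: pose=(5,-1,N); sL=10/29, sR=90/397; mL=680/11513, mR=90/397; mL+mR=3290/11513 → advance +1; mR−mL=1930/11513 → turn +1·90°
n=3: pose=(5,0,W); sL=9/20, sR=45/116; mL=9/290, mR=45/116; mL+mR=243/580 → advance +1; mR−mL=207/580 → turn +1·90°
n=4: pose=(4,0,S); sL=18/65, sR=90/197; mL=-1152/12805, mR=90/197; mL+mR=4698/12805 → advance +1; mR−mL=7002/12805 → turn +1·90°

0 18/65 90/197 -1152/12805 90/197 4 0 S
1 45/193 45/181 -270/34933 45/181 4 -1 E
2 10/29 90/397 680/11513 90/397 5 -1 N
3 9/20 45/116 9/290 45/116 5 0 W
4 18/65 90/197 -1152/12805 90/197 4 0 S
final 4 -1 E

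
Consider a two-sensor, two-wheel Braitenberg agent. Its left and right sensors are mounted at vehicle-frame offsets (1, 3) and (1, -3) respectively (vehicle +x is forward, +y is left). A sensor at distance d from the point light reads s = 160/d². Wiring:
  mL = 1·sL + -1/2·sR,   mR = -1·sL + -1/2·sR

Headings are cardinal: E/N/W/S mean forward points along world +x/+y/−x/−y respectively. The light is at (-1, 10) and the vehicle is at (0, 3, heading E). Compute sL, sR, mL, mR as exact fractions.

left sensor world pos  = (1, 6); dL² = 20
right sensor world pos = (1, 0); dR² = 104
sL = 160/20 = 8
sR = 160/104 = 20/13
mL = 1·sL + -1/2·sR = 94/13
mR = -1·sL + -1/2·sR = -114/13

8 20/13 94/13 -114/13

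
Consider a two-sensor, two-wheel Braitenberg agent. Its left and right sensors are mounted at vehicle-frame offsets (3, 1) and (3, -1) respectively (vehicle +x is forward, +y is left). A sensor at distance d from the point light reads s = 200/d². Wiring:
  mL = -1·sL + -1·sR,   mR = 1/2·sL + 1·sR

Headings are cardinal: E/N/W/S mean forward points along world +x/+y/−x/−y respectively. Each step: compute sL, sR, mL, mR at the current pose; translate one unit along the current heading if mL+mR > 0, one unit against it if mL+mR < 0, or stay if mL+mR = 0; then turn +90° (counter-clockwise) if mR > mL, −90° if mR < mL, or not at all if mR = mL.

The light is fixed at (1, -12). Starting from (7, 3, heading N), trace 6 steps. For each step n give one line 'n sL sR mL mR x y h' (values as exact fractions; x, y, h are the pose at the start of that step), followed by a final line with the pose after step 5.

0 200/349 200/373 -144400/130177 107100/130177 7 3 N
1 100/89 100/117 -20600/10413 14750/10413 7 2 W
2 40/37 200/157 -13680/5809 10540/5809 8 2 S
3 50/89 25/37 -4075/3293 3150/3293 8 3 E
4 200/349 200/373 -144400/130177 107100/130177 7 3 N
5 100/89 100/117 -20600/10413 14750/10413 7 2 W
final 8 2 S

n=0: pose=(7,3,N); sL=200/349, sR=200/373; mL=-144400/130177, mR=107100/130177; mL+mR=-100/349 → advance -1; mR−mL=251500/130177 → turn +1·90°
n=1: pose=(7,2,W); sL=100/89, sR=100/117; mL=-20600/10413, mR=14750/10413; mL+mR=-50/89 → advance -1; mR−mL=35350/10413 → turn +1·90°
n=2: pose=(8,2,S); sL=40/37, sR=200/157; mL=-13680/5809, mR=10540/5809; mL+mR=-20/37 → advance -1; mR−mL=24220/5809 → turn +1·90°
n=3: pose=(8,3,E); sL=50/89, sR=25/37; mL=-4075/3293, mR=3150/3293; mL+mR=-25/89 → advance -1; mR−mL=7225/3293 → turn +1·90°
n=4: pose=(7,3,N); sL=200/349, sR=200/373; mL=-144400/130177, mR=107100/130177; mL+mR=-100/349 → advance -1; mR−mL=251500/130177 → turn +1·90°
n=5: pose=(7,2,W); sL=100/89, sR=100/117; mL=-20600/10413, mR=14750/10413; mL+mR=-50/89 → advance -1; mR−mL=35350/10413 → turn +1·90°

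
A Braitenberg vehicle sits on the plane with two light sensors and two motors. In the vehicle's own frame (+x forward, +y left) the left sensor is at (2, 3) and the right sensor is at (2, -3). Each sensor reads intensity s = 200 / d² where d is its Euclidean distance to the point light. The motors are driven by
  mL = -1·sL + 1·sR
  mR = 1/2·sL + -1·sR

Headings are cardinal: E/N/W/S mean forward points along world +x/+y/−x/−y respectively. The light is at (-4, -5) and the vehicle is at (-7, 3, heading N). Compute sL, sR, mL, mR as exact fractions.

left sensor world pos  = (-10, 5); dL² = 136
right sensor world pos = (-4, 5); dR² = 100
sL = 200/136 = 25/17
sR = 200/100 = 2
mL = -1·sL + 1·sR = 9/17
mR = 1/2·sL + -1·sR = -43/34

25/17 2 9/17 -43/34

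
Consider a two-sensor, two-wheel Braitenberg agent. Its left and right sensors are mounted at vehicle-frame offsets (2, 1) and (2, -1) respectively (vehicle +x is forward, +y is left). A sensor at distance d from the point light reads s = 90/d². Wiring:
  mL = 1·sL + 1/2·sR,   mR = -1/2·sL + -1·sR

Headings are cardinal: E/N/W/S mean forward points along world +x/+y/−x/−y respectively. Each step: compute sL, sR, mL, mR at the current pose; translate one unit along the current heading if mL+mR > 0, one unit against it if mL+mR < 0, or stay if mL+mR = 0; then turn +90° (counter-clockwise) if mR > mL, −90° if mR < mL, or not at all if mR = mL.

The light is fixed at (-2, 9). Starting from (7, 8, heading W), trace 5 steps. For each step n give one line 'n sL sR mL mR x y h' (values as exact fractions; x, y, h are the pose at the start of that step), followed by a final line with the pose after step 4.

n=0: pose=(7,8,W); sL=90/53, sR=90/49; mL=6795/2597, mR=-6975/2597; mL+mR=-180/2597 → advance -1; mR−mL=-13770/2597 → turn -1·90°
n=1: pose=(8,8,N); sL=45/41, sR=45/61; mL=7335/5002, mR=-6435/5002; mL+mR=450/2501 → advance +1; mR−mL=-6885/2501 → turn -1·90°
n=2: pose=(8,9,E); sL=18/29, sR=18/29; mL=27/29, mR=-27/29; mL+mR=0 → advance +0; mR−mL=-54/29 → turn -1·90°
n=3: pose=(8,9,S); sL=18/25, sR=18/17; mL=531/425, mR=-603/425; mL+mR=-72/425 → advance -1; mR−mL=-1134/425 → turn -1·90°
n=4: pose=(8,10,W); sL=45/32, sR=45/34; mL=1125/544, mR=-2205/1088; mL+mR=45/1088 → advance +1; mR−mL=-4455/1088 → turn -1·90°

0 90/53 90/49 6795/2597 -6975/2597 7 8 W
1 45/41 45/61 7335/5002 -6435/5002 8 8 N
2 18/29 18/29 27/29 -27/29 8 9 E
3 18/25 18/17 531/425 -603/425 8 9 S
4 45/32 45/34 1125/544 -2205/1088 8 10 W
final 7 10 N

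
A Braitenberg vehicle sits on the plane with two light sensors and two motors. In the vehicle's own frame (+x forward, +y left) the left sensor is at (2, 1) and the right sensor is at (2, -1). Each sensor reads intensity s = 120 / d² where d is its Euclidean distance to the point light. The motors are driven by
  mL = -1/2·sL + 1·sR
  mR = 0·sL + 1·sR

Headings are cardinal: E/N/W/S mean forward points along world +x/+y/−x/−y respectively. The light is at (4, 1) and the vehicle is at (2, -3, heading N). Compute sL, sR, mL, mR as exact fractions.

left sensor world pos  = (1, -1); dL² = 13
right sensor world pos = (3, -1); dR² = 5
sL = 120/13 = 120/13
sR = 120/5 = 24
mL = -1/2·sL + 1·sR = 252/13
mR = 0·sL + 1·sR = 24

120/13 24 252/13 24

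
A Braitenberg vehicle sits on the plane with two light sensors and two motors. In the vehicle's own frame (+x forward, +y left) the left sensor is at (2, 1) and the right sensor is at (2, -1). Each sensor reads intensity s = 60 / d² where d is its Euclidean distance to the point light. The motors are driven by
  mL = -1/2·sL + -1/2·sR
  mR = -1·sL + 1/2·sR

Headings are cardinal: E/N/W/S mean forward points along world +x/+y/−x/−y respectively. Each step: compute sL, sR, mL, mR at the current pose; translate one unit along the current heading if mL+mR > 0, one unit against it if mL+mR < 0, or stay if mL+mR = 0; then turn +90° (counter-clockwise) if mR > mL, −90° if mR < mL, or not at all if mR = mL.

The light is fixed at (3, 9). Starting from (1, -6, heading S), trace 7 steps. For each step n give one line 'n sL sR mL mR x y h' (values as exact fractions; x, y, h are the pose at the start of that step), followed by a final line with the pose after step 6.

0 6/29 30/149 -882/4321 -459/4321 1 -6 S
1 60/169 4/15 -788/2535 -562/2535 1 -5 E
2 3/8 15/37 -231/592 -51/296 0 -5 N
3 60/281 60/221 -15060/62101 -4830/62101 0 -6 W
4 6/29 30/149 -882/4321 -459/4321 1 -6 S
5 60/169 4/15 -788/2535 -562/2535 1 -5 E
6 3/8 15/37 -231/592 -51/296 0 -5 N
final 0 -6 W

n=0: pose=(1,-6,S); sL=6/29, sR=30/149; mL=-882/4321, mR=-459/4321; mL+mR=-9/29 → advance -1; mR−mL=423/4321 → turn +1·90°
n=1: pose=(1,-5,E); sL=60/169, sR=4/15; mL=-788/2535, mR=-562/2535; mL+mR=-90/169 → advance -1; mR−mL=226/2535 → turn +1·90°
n=2: pose=(0,-5,N); sL=3/8, sR=15/37; mL=-231/592, mR=-51/296; mL+mR=-9/16 → advance -1; mR−mL=129/592 → turn +1·90°
n=3: pose=(0,-6,W); sL=60/281, sR=60/221; mL=-15060/62101, mR=-4830/62101; mL+mR=-90/281 → advance -1; mR−mL=10230/62101 → turn +1·90°
n=4: pose=(1,-6,S); sL=6/29, sR=30/149; mL=-882/4321, mR=-459/4321; mL+mR=-9/29 → advance -1; mR−mL=423/4321 → turn +1·90°
n=5: pose=(1,-5,E); sL=60/169, sR=4/15; mL=-788/2535, mR=-562/2535; mL+mR=-90/169 → advance -1; mR−mL=226/2535 → turn +1·90°
n=6: pose=(0,-5,N); sL=3/8, sR=15/37; mL=-231/592, mR=-51/296; mL+mR=-9/16 → advance -1; mR−mL=129/592 → turn +1·90°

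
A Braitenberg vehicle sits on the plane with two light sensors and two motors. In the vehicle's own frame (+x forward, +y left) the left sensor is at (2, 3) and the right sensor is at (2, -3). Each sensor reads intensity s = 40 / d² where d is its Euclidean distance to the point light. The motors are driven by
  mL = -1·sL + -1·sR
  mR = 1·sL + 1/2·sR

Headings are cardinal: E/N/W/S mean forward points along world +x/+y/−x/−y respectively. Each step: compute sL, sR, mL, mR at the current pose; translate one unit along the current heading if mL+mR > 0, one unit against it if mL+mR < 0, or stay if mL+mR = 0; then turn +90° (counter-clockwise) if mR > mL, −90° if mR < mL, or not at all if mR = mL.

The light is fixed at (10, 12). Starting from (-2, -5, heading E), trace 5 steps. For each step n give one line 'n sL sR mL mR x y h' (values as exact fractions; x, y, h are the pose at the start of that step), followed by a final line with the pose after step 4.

n=0: pose=(-2,-5,E); sL=5/37, sR=2/25; mL=-199/925, mR=162/925; mL+mR=-1/25 → advance -1; mR−mL=361/925 → turn +1·90°
n=1: pose=(-3,-5,N); sL=40/481, sR=8/65; mL=-496/2405, mR=348/2405; mL+mR=-4/65 → advance -1; mR−mL=844/2405 → turn +1·90°
n=2: pose=(-3,-6,W); sL=20/333, sR=4/45; mL=-248/1665, mR=58/555; mL+mR=-2/45 → advance -1; mR−mL=422/1665 → turn +1·90°
n=3: pose=(-2,-6,S); sL=40/481, sR=8/125; mL=-8848/60125, mR=6924/60125; mL+mR=-4/125 → advance -1; mR−mL=15772/60125 → turn +1·90°
n=4: pose=(-2,-5,E); sL=5/37, sR=2/25; mL=-199/925, mR=162/925; mL+mR=-1/25 → advance -1; mR−mL=361/925 → turn +1·90°

0 5/37 2/25 -199/925 162/925 -2 -5 E
1 40/481 8/65 -496/2405 348/2405 -3 -5 N
2 20/333 4/45 -248/1665 58/555 -3 -6 W
3 40/481 8/125 -8848/60125 6924/60125 -2 -6 S
4 5/37 2/25 -199/925 162/925 -2 -5 E
final -3 -5 N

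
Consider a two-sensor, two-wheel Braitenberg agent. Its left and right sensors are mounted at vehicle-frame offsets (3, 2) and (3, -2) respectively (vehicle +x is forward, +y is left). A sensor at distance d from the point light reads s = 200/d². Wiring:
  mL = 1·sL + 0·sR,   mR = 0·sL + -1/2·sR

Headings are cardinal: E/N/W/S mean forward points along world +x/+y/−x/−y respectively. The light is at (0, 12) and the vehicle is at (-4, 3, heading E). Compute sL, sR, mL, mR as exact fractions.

left sensor world pos  = (-1, 5); dL² = 50
right sensor world pos = (-1, 1); dR² = 122
sL = 200/50 = 4
sR = 200/122 = 100/61
mL = 1·sL + 0·sR = 4
mR = 0·sL + -1/2·sR = -50/61

4 100/61 4 -50/61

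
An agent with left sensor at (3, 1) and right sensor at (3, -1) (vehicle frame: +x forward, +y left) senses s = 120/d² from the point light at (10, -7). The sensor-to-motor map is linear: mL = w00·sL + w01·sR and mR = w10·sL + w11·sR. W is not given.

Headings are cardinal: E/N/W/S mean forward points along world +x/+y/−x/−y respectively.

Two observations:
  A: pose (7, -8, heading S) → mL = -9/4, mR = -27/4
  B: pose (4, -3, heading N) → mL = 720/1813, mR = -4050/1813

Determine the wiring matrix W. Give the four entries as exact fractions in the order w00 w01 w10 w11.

-1 1 -1/2 -1

obs A: pose=(7,-8,S) → sL=6, sR=15/4, mL=-9/4, mR=-27/4
obs B: pose=(4,-3,N) → sL=60/49, sR=60/37, mL=720/1813, mR=-4050/1813
sensor matrix S = [[6, 15/4], [60/49, 60/37]]; det S = 9315/1813
solve [mL_A; mL_B] = S·[w00; w01] and [mR_A; mR_B] = S·[w10; w11]:
  w00 = -1, w01 = 1, w10 = -1/2, w11 = -1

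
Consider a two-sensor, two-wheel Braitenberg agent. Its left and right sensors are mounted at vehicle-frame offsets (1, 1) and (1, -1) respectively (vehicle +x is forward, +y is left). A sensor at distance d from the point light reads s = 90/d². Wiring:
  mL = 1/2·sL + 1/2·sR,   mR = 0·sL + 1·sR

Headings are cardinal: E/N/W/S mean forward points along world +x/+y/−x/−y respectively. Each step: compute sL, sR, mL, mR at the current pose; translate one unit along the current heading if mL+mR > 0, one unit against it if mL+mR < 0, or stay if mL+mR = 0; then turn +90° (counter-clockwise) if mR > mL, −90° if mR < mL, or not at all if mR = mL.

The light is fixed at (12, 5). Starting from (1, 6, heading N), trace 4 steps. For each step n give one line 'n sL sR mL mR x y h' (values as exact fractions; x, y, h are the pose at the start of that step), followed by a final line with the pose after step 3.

0 45/74 45/52 2835/3848 45/52 1 6 N
1 18/29 10/17 298/493 10/17 1 7 W
2 45/89 9/13 693/1157 9/13 0 7 N
3 90/173 18/37 3222/6401 18/37 0 8 W
final -1 8 N

n=0: pose=(1,6,N); sL=45/74, sR=45/52; mL=2835/3848, mR=45/52; mL+mR=6165/3848 → advance +1; mR−mL=495/3848 → turn +1·90°
n=1: pose=(1,7,W); sL=18/29, sR=10/17; mL=298/493, mR=10/17; mL+mR=588/493 → advance +1; mR−mL=-8/493 → turn -1·90°
n=2: pose=(0,7,N); sL=45/89, sR=9/13; mL=693/1157, mR=9/13; mL+mR=1494/1157 → advance +1; mR−mL=108/1157 → turn +1·90°
n=3: pose=(0,8,W); sL=90/173, sR=18/37; mL=3222/6401, mR=18/37; mL+mR=6336/6401 → advance +1; mR−mL=-108/6401 → turn -1·90°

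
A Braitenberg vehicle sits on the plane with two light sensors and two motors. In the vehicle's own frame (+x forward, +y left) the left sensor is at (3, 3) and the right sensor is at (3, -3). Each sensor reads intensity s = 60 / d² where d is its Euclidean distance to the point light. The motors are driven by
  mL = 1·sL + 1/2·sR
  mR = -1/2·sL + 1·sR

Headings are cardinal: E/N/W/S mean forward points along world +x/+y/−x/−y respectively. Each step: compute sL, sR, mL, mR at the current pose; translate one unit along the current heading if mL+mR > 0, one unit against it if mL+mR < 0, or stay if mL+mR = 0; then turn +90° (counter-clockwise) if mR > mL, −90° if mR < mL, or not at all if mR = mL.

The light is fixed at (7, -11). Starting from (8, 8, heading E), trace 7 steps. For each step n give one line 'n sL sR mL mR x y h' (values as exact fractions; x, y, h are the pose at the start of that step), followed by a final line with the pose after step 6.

n=0: pose=(8,8,E); sL=3/25, sR=15/68; mL=783/3400, mR=273/1700; mL+mR=1329/3400 → advance +1; mR−mL=-237/3400 → turn -1·90°
n=1: pose=(9,8,S); sL=60/281, sR=60/257; mL=23850/72217, mR=9150/72217; mL+mR=33000/72217 → advance +1; mR−mL=-14700/72217 → turn -1·90°
n=2: pose=(9,7,W); sL=30/113, sR=30/221; mL=8325/24973, mR=75/24973; mL+mR=8400/24973 → advance +1; mR−mL=-8250/24973 → turn -1·90°
n=3: pose=(8,7,N); sL=12/89, sR=60/457; mL=8154/40673, mR=2598/40673; mL+mR=10752/40673 → advance +1; mR−mL=-5556/40673 → turn -1·90°
n=4: pose=(8,8,E); sL=3/25, sR=15/68; mL=783/3400, mR=273/1700; mL+mR=1329/3400 → advance +1; mR−mL=-237/3400 → turn -1·90°
n=5: pose=(9,8,S); sL=60/281, sR=60/257; mL=23850/72217, mR=9150/72217; mL+mR=33000/72217 → advance +1; mR−mL=-14700/72217 → turn -1·90°
n=6: pose=(9,7,W); sL=30/113, sR=30/221; mL=8325/24973, mR=75/24973; mL+mR=8400/24973 → advance +1; mR−mL=-8250/24973 → turn -1·90°

0 3/25 15/68 783/3400 273/1700 8 8 E
1 60/281 60/257 23850/72217 9150/72217 9 8 S
2 30/113 30/221 8325/24973 75/24973 9 7 W
3 12/89 60/457 8154/40673 2598/40673 8 7 N
4 3/25 15/68 783/3400 273/1700 8 8 E
5 60/281 60/257 23850/72217 9150/72217 9 8 S
6 30/113 30/221 8325/24973 75/24973 9 7 W
final 8 7 N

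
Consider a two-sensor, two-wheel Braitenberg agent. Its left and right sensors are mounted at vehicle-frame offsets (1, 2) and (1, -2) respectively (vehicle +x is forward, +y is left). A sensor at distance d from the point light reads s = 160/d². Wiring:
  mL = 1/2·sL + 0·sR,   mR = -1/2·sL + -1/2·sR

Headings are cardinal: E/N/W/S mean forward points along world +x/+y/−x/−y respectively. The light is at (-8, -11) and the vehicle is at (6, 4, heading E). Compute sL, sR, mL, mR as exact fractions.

80/257 80/197 40/257 -18160/50629

left sensor world pos  = (7, 6); dL² = 514
right sensor world pos = (7, 2); dR² = 394
sL = 160/514 = 80/257
sR = 160/394 = 80/197
mL = 1/2·sL + 0·sR = 40/257
mR = -1/2·sL + -1/2·sR = -18160/50629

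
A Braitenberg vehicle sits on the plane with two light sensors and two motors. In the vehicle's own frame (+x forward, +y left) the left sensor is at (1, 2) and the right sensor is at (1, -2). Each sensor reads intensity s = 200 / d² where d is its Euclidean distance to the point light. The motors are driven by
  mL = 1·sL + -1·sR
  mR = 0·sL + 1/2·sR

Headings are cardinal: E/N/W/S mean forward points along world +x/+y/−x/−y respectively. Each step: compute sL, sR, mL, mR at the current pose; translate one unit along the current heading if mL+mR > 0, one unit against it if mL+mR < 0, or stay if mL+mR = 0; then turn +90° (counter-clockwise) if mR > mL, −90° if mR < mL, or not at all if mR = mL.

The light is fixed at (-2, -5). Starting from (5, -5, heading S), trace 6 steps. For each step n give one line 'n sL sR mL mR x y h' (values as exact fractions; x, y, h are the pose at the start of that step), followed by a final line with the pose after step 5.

n=0: pose=(5,-5,S); sL=100/41, sR=100/13; mL=-2800/533, mR=50/13; mL+mR=-750/533 → advance -1; mR−mL=4850/533 → turn +1·90°
n=1: pose=(5,-4,E); sL=200/73, sR=40/13; mL=-320/949, mR=20/13; mL+mR=1140/949 → advance +1; mR−mL=1780/949 → turn +1·90°
n=2: pose=(6,-4,N); sL=5, sR=25/13; mL=40/13, mR=25/26; mL+mR=105/26 → advance +1; mR−mL=-55/26 → turn -1·90°
n=3: pose=(6,-3,E); sL=200/97, sR=200/81; mL=-3200/7857, mR=100/81; mL+mR=6500/7857 → advance +1; mR−mL=4300/2619 → turn +1·90°
n=4: pose=(7,-3,N); sL=100/29, sR=20/13; mL=720/377, mR=10/13; mL+mR=1010/377 → advance +1; mR−mL=-430/377 → turn -1·90°
n=5: pose=(7,-2,E); sL=8/5, sR=200/101; mL=-192/505, mR=100/101; mL+mR=308/505 → advance +1; mR−mL=692/505 → turn +1·90°

0 100/41 100/13 -2800/533 50/13 5 -5 S
1 200/73 40/13 -320/949 20/13 5 -4 E
2 5 25/13 40/13 25/26 6 -4 N
3 200/97 200/81 -3200/7857 100/81 6 -3 E
4 100/29 20/13 720/377 10/13 7 -3 N
5 8/5 200/101 -192/505 100/101 7 -2 E
final 8 -2 N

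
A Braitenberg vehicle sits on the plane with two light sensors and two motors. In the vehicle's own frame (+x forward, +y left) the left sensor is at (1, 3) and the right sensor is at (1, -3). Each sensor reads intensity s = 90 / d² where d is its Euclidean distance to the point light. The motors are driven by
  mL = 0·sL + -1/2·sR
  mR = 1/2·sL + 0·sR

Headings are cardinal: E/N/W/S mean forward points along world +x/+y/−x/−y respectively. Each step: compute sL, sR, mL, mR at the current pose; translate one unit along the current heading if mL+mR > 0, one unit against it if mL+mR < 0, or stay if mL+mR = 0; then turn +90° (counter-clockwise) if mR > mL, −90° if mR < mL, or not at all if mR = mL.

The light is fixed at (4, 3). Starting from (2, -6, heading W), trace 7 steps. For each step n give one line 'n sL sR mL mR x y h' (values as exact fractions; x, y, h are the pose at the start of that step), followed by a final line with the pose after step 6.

n=0: pose=(2,-6,W); sL=10/17, sR=2; mL=-1, mR=5/17; mL+mR=-12/17 → advance -1; mR−mL=22/17 → turn +1·90°
n=1: pose=(3,-6,S); sL=45/52, sR=45/58; mL=-45/116, mR=45/104; mL+mR=135/3016 → advance +1; mR−mL=2475/3016 → turn +1·90°
n=2: pose=(3,-7,E); sL=90/49, sR=90/169; mL=-45/169, mR=45/49; mL+mR=5400/8281 → advance +1; mR−mL=9810/8281 → turn +1·90°
n=3: pose=(4,-7,N); sL=1, sR=1; mL=-1/2, mR=1/2; mL+mR=0 → advance +0; mR−mL=1 → turn +1·90°
n=4: pose=(4,-7,W); sL=9/17, sR=9/5; mL=-9/10, mR=9/34; mL+mR=-54/85 → advance -1; mR−mL=99/85 → turn +1·90°
n=5: pose=(5,-7,S); sL=90/137, sR=18/25; mL=-9/25, mR=45/137; mL+mR=-108/3425 → advance -1; mR−mL=2358/3425 → turn +1·90°
n=6: pose=(5,-6,E); sL=9/4, sR=45/74; mL=-45/148, mR=9/8; mL+mR=243/296 → advance +1; mR−mL=423/296 → turn +1·90°

0 10/17 2 -1 5/17 2 -6 W
1 45/52 45/58 -45/116 45/104 3 -6 S
2 90/49 90/169 -45/169 45/49 3 -7 E
3 1 1 -1/2 1/2 4 -7 N
4 9/17 9/5 -9/10 9/34 4 -7 W
5 90/137 18/25 -9/25 45/137 5 -7 S
6 9/4 45/74 -45/148 9/8 5 -6 E
final 6 -6 N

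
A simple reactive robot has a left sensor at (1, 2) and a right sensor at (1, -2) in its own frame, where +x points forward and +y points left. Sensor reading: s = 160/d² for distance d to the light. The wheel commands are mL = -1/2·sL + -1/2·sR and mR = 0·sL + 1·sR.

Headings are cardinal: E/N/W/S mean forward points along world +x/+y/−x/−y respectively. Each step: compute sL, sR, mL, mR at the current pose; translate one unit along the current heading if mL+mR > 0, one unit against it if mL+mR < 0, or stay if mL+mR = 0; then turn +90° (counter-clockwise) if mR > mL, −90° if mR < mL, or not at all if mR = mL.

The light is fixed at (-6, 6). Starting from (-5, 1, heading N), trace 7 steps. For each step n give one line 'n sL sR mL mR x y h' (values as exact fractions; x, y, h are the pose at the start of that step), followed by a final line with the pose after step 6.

n=0: pose=(-5,1,N); sL=160/17, sR=32/5; mL=-672/85, mR=32/5; mL+mR=-128/85 → advance -1; mR−mL=1216/85 → turn +1·90°
n=1: pose=(-5,0,W); sL=5/2, sR=10; mL=-25/4, mR=10; mL+mR=15/4 → advance +1; mR−mL=65/4 → turn +1·90°
n=2: pose=(-6,0,S); sL=160/53, sR=160/53; mL=-160/53, mR=160/53; mL+mR=0 → advance +0; mR−mL=320/53 → turn +1·90°
n=3: pose=(-6,0,E); sL=160/17, sR=32/13; mL=-1312/221, mR=32/13; mL+mR=-768/221 → advance -1; mR−mL=1856/221 → turn +1·90°
n=4: pose=(-7,0,N); sL=80/17, sR=80/13; mL=-1200/221, mR=80/13; mL+mR=160/221 → advance +1; mR−mL=2560/221 → turn +1·90°
n=5: pose=(-7,1,W); sL=160/53, sR=160/13; mL=-5280/689, mR=160/13; mL+mR=3200/689 → advance +1; mR−mL=13760/689 → turn +1·90°
n=6: pose=(-8,1,S); sL=40/9, sR=40/13; mL=-440/117, mR=40/13; mL+mR=-80/117 → advance -1; mR−mL=800/117 → turn +1·90°

0 160/17 32/5 -672/85 32/5 -5 1 N
1 5/2 10 -25/4 10 -5 0 W
2 160/53 160/53 -160/53 160/53 -6 0 S
3 160/17 32/13 -1312/221 32/13 -6 0 E
4 80/17 80/13 -1200/221 80/13 -7 0 N
5 160/53 160/13 -5280/689 160/13 -7 1 W
6 40/9 40/13 -440/117 40/13 -8 1 S
final -8 2 E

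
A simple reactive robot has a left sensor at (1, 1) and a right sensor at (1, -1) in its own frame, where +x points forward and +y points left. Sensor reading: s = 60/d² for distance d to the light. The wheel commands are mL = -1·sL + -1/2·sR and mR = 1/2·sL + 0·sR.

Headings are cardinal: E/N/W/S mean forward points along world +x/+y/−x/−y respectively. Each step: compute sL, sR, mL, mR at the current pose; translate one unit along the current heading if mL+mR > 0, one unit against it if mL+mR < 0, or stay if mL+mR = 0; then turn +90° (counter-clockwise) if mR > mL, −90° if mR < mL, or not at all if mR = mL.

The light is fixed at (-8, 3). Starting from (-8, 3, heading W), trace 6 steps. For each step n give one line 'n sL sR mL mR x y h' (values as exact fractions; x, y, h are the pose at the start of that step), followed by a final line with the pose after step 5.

n=0: pose=(-8,3,W); sL=30, sR=30; mL=-45, mR=15; mL+mR=-30 → advance -1; mR−mL=60 → turn +1·90°
n=1: pose=(-7,3,S); sL=12, sR=60; mL=-42, mR=6; mL+mR=-36 → advance -1; mR−mL=48 → turn +1·90°
n=2: pose=(-7,4,E); sL=15/2, sR=15; mL=-15, mR=15/4; mL+mR=-45/4 → advance -1; mR−mL=75/4 → turn +1·90°
n=3: pose=(-8,4,N); sL=12, sR=12; mL=-18, mR=6; mL+mR=-12 → advance -1; mR−mL=24 → turn +1·90°
n=4: pose=(-8,3,W); sL=30, sR=30; mL=-45, mR=15; mL+mR=-30 → advance -1; mR−mL=60 → turn +1·90°
n=5: pose=(-7,3,S); sL=12, sR=60; mL=-42, mR=6; mL+mR=-36 → advance -1; mR−mL=48 → turn +1·90°

0 30 30 -45 15 -8 3 W
1 12 60 -42 6 -7 3 S
2 15/2 15 -15 15/4 -7 4 E
3 12 12 -18 6 -8 4 N
4 30 30 -45 15 -8 3 W
5 12 60 -42 6 -7 3 S
final -7 4 E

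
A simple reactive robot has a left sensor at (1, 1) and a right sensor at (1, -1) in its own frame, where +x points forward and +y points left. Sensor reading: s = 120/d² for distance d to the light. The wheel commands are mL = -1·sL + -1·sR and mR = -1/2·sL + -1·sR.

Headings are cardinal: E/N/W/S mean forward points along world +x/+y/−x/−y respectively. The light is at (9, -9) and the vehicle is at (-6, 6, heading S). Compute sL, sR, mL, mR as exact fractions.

15/49 30/113 -3165/5537 -4635/11074

left sensor world pos  = (-5, 5); dL² = 392
right sensor world pos = (-7, 5); dR² = 452
sL = 120/392 = 15/49
sR = 120/452 = 30/113
mL = -1·sL + -1·sR = -3165/5537
mR = -1/2·sL + -1·sR = -4635/11074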